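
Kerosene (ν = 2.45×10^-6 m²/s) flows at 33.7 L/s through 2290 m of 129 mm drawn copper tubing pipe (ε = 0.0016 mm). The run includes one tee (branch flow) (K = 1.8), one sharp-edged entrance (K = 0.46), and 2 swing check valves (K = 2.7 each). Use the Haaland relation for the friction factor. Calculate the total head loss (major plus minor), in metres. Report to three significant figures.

V = 4Q/(πD²) = 2.578 m/s; V²/2g = 0.3389 m
Re = 1.36×10^5, ε/D = 1.24×10^-5 → f = 0.01680 (Haaland)
Major: h_f = f(L/D)·V²/2g = 0.01680·17752·0.3389 = 101.0 m
Minor: ΣK = 7.66; h_m = ΣK·V²/2g = 2.596 m
Total H_L = 101.0 + 2.596 = 103.6 m

H_L ≈ 104 m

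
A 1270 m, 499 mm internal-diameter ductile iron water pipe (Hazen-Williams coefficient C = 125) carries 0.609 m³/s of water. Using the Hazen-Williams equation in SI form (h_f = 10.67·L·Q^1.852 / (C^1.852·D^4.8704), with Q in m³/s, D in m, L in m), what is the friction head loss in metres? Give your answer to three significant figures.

h_f = 10.67·1270·0.609^1.852 / (125^1.852·0.499^4.8704) = 20.89 m

h_f ≈ 20.9 m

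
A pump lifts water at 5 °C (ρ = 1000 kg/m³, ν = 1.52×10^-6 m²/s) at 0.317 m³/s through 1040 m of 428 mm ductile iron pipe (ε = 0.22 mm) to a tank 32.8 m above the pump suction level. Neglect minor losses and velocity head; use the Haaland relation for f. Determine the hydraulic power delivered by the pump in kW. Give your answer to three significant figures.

V = 4Q/(πD²) = 2.203 m/s; Re = 6.20×10^5; ε/D = 5.14×10^-4; f = 0.01752
h_f = f(L/D)V²/2g = 10.53 m
Total head H = z + h_f = 32.8 + 10.53 = 43.33 m
P_hyd = ρgQH = 1000·9.81·0.317·43.33 = 134.7 kW

P_hyd ≈ 135 kW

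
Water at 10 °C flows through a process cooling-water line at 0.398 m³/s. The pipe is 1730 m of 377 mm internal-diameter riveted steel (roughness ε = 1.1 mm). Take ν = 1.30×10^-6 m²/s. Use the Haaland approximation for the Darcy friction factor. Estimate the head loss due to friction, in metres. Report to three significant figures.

h_f ≈ 77.7 m

V = 4Q/(πD²) = 4·0.398/(π·0.377²) = 3.565 m/s
Re = VD/ν = 3.565·0.377/1.30×10^-6 = 1.03×10^6 → turbulent
ε/D = 1.1/377 = 0.00292
Haaland: f = 0.02613
h_f = f(L/D)V²/(2g) = 0.02613·(1730/0.377)·3.565²/(2·9.81) = 77.70 m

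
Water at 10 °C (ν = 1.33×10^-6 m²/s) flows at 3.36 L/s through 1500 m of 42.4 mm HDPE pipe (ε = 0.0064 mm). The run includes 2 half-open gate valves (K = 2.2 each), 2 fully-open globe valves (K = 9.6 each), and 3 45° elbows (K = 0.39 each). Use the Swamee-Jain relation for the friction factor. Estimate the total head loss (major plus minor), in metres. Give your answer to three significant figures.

V = 4Q/(πD²) = 2.380 m/s; V²/2g = 0.2886 m
Re = 7.59×10^4, ε/D = 1.51×10^-4 → f = 0.01969 (Swamee-Jain)
Major: h_f = f(L/D)·V²/2g = 0.01969·35377·0.2886 = 201.1 m
Minor: ΣK = 24.8; h_m = ΣK·V²/2g = 7.149 m
Total H_L = 201.1 + 7.149 = 208.2 m

H_L ≈ 208 m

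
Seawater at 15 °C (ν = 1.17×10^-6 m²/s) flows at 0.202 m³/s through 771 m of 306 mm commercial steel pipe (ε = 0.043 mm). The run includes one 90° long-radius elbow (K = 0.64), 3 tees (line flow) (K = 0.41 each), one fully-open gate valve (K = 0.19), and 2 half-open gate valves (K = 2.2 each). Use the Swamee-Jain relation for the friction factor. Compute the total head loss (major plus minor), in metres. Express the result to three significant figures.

V = 4Q/(πD²) = 2.747 m/s; V²/2g = 0.3845 m
Re = 7.18×10^5, ε/D = 1.41×10^-4 → f = 0.01443 (Swamee-Jain)
Major: h_f = f(L/D)·V²/2g = 0.01443·2520·0.3845 = 13.98 m
Minor: ΣK = 6.46; h_m = ΣK·V²/2g = 2.484 m
Total H_L = 13.98 + 2.484 = 16.46 m

H_L ≈ 16.5 m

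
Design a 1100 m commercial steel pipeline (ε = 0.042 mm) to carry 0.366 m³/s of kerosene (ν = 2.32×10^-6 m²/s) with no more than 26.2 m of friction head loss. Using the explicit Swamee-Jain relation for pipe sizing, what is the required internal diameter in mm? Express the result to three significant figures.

D ≈ 372 mm

Swamee-Jain (Type III): D = 0.66·[ε^1.25·(LQ²/(gh_f))^4.75 + ν·Q^9.4·(L/(gh_f))^5.2]^0.04
LQ²/(gh_f) = 0.5733; L/(gh_f) = 4.280
Term 1 = ε^1.25·(…)^4.75 = 2.41×10^-7; Term 2 = ν·Q^9.4·(…)^5.2 = 3.51×10^-7
D = 0.66·(2.41×10^-7 + 3.51×10^-7)^0.04 = 0.3719 m = 372 mm
Check: V = 3.37 m/s, Re = 5.40×10^5, f = 0.01449, h_f = 24.8 m ≈ 26.2 m ✓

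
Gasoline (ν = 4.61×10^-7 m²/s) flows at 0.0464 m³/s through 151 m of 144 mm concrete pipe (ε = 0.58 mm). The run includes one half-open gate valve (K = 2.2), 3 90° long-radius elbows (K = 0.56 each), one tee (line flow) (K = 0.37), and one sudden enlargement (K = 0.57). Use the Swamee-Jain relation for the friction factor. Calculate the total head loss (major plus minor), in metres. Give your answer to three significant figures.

H_L ≈ 14.4 m

V = 4Q/(πD²) = 2.849 m/s; V²/2g = 0.4137 m
Re = 8.90×10^5, ε/D = 0.00403 → f = 0.02867 (Swamee-Jain)
Major: h_f = f(L/D)·V²/2g = 0.02867·1049·0.4137 = 12.44 m
Minor: ΣK = 4.82; h_m = ΣK·V²/2g = 1.994 m
Total H_L = 12.44 + 1.994 = 14.43 m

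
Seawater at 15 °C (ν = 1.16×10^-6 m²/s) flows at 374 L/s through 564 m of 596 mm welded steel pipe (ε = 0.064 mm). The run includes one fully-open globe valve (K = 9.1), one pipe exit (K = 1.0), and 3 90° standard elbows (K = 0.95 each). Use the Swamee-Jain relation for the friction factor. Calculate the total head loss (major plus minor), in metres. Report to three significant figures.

H_L ≈ 2.41 m

V = 4Q/(πD²) = 1.341 m/s; V²/2g = 0.09160 m
Re = 6.89×10^5, ε/D = 1.07×10^-4 → f = 0.01407 (Swamee-Jain)
Major: h_f = f(L/D)·V²/2g = 0.01407·946.3·0.09160 = 1.220 m
Minor: ΣK = 12.9; h_m = ΣK·V²/2g = 1.186 m
Total H_L = 1.220 + 1.186 = 2.406 m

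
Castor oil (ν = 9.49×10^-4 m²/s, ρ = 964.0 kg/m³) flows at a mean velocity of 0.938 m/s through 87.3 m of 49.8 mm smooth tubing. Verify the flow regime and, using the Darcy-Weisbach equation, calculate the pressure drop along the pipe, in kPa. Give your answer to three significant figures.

Re = VD/ν = 0.938·0.04980/9.49×10^-4 = 49.2 → laminar (Re < 2300)
f = 64/Re = 1.300
h_f = f(L/D)V²/(2g) = 1.300·(87.3/0.04980)·0.938²/(2·9.81) = 102.2 m
Δp = ρg·h_f = 964.0·9.81·102.2 = 966.6 kPa

Δp ≈ 967 kPa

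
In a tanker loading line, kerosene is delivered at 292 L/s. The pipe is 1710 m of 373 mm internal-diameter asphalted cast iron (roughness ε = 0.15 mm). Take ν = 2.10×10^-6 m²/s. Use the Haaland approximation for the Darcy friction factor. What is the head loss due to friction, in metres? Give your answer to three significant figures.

V = 4Q/(πD²) = 4·0.292/(π·0.373²) = 2.672 m/s
Re = VD/ν = 2.672·0.373/2.10×10^-6 = 4.75×10^5 → turbulent
ε/D = 0.15/373 = 4.02×10^-4
Haaland: f = 0.01697
h_f = f(L/D)V²/(2g) = 0.01697·(1710/0.373)·2.672²/(2·9.81) = 28.32 m

h_f ≈ 28.3 m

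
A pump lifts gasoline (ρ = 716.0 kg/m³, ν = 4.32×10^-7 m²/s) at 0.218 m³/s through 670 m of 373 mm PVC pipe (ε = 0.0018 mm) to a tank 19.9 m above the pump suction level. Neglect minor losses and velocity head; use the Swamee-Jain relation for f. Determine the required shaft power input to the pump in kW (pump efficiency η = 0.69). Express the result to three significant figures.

P_shaft ≈ 52.9 kW

V = 4Q/(πD²) = 1.995 m/s; Re = 1.72×10^6; ε/D = 4.83×10^-6; f = 0.01078
h_f = f(L/D)V²/2g = 3.929 m
Total head H = z + h_f = 19.9 + 3.929 = 23.83 m
P_hyd = ρgQH = 716.0·9.81·0.218·23.83 = 36.49 kW
P_shaft = P_hyd/η = 36.49/0.69 = 52.88 kW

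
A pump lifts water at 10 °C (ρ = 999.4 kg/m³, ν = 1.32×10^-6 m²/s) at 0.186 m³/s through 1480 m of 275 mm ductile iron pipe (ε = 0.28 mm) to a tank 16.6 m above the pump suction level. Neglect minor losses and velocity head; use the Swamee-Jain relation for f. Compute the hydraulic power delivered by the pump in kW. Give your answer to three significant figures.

V = 4Q/(πD²) = 3.132 m/s; Re = 6.52×10^5; ε/D = 0.00102; f = 0.02029
h_f = f(L/D)V²/2g = 54.57 m
Total head H = z + h_f = 16.6 + 54.57 = 71.17 m
P_hyd = ρgQH = 999.4·9.81·0.186·71.17 = 129.8 kW

P_hyd ≈ 130 kW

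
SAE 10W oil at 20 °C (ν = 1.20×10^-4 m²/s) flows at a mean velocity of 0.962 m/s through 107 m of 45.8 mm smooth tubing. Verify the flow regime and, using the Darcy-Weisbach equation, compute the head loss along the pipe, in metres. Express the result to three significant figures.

h_f ≈ 19.2 m

Re = VD/ν = 0.962·0.04580/1.20×10^-4 = 367 → laminar (Re < 2300)
f = 64/Re = 0.1743
h_f = f(L/D)V²/(2g) = 0.1743·(107/0.04580)·0.962²/(2·9.81) = 19.21 m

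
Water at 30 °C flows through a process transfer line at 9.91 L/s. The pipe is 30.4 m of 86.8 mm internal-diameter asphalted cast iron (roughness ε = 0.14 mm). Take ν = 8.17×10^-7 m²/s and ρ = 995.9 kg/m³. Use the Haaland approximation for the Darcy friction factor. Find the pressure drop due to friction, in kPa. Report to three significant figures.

V = 4Q/(πD²) = 4·0.00991/(π·0.0868²) = 1.675 m/s
Re = VD/ν = 1.675·0.0868/8.17×10^-7 = 1.78×10^5 → turbulent
ε/D = 0.14/86.8 = 0.00161
Haaland: f = 0.02319
h_f = f(L/D)V²/(2g) = 0.02319·(30.4/0.0868)·1.675²/(2·9.81) = 1.161 m
Δp = ρg·h_f = 995.9·9.81·1.161 = 11.34 kPa

Δp ≈ 11.3 kPa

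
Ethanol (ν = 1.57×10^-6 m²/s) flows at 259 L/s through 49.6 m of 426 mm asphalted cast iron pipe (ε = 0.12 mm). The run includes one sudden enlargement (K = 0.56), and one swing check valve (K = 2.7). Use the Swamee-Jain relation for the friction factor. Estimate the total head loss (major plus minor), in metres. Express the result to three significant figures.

H_L ≈ 0.867 m

V = 4Q/(πD²) = 1.817 m/s; V²/2g = 0.1683 m
Re = 4.93×10^5, ε/D = 2.82×10^-4 → f = 0.01624 (Swamee-Jain)
Major: h_f = f(L/D)·V²/2g = 0.01624·116.4·0.1683 = 0.3183 m
Minor: ΣK = 3.26; h_m = ΣK·V²/2g = 0.5487 m
Total H_L = 0.3183 + 0.5487 = 0.8669 m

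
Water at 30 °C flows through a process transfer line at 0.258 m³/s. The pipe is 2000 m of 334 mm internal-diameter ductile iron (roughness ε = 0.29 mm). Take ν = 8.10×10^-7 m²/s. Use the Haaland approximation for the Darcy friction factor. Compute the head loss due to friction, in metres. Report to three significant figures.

V = 4Q/(πD²) = 4·0.258/(π·0.334²) = 2.945 m/s
Re = VD/ν = 2.945·0.334/8.10×10^-7 = 1.21×10^6 → turbulent
ε/D = 0.29/334 = 8.68×10^-4
Haaland: f = 0.01926
h_f = f(L/D)V²/(2g) = 0.01926·(2000/0.334)·2.945²/(2·9.81) = 50.97 m

h_f ≈ 51.0 m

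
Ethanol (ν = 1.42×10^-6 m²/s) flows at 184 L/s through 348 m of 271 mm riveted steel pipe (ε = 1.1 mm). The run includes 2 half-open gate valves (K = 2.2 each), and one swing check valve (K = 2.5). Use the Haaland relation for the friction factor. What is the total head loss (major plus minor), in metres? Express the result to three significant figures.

H_L ≈ 22.7 m

V = 4Q/(πD²) = 3.190 m/s; V²/2g = 0.5187 m
Re = 6.09×10^5, ε/D = 0.00406 → f = 0.02876 (Haaland)
Major: h_f = f(L/D)·V²/2g = 0.02876·1284·0.5187 = 19.15 m
Minor: ΣK = 6.90; h_m = ΣK·V²/2g = 3.579 m
Total H_L = 19.15 + 3.579 = 22.73 m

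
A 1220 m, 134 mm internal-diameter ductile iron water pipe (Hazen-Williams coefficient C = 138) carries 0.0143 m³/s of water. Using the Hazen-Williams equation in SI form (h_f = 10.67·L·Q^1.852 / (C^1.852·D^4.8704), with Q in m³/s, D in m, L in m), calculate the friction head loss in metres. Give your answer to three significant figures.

h_f ≈ 9.69 m

h_f = 10.67·1220·0.0143^1.852 / (138^1.852·0.134^4.8704) = 9.694 m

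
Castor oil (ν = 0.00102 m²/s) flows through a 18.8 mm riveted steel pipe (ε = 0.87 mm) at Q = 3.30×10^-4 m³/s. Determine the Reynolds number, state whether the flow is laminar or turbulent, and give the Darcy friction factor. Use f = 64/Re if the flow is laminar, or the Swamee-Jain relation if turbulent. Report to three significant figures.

V = 4Q/(πD²) = 1.189 m/s
Re = VD/ν = 1.189·0.0188/0.00102 = 21.9
Re < 2300 → laminar → f = 64/Re = 2.921

Re ≈ 21.9; laminar; f = 64/Re ≈ 2.92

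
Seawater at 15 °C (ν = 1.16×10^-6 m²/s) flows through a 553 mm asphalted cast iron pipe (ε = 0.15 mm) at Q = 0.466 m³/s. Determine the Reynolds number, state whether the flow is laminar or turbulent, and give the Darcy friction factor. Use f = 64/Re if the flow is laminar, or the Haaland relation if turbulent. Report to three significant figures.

Re ≈ 9.25×10^5; turbulent; f ≈ 0.0154

V = 4Q/(πD²) = 1.940 m/s
Re = VD/ν = 1.940·0.553/1.16×10^-6 = 9.25×10^5
Re > 4000 → turbulent; ε/D = 2.71×10^-4
Haaland: f = 0.01538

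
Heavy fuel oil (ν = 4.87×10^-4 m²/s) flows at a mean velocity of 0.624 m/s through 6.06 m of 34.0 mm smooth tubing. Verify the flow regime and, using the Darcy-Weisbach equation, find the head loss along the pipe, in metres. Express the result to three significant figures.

Re = VD/ν = 0.624·0.03400/4.87×10^-4 = 43.6 → laminar (Re < 2300)
f = 64/Re = 1.469
h_f = f(L/D)V²/(2g) = 1.469·(6.06/0.03400)·0.624²/(2·9.81) = 5.196 m

h_f ≈ 5.20 m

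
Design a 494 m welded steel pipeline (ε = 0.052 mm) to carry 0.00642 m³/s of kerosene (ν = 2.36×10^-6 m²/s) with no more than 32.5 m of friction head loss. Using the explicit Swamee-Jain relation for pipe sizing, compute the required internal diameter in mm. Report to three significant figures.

Swamee-Jain (Type III): D = 0.66·[ε^1.25·(LQ²/(gh_f))^4.75 + ν·Q^9.4·(L/(gh_f))^5.2]^0.04
LQ²/(gh_f) = 6.386×10^-5; L/(gh_f) = 1.549
Term 1 = ε^1.25·(…)^4.75 = 5.25×10^-26; Term 2 = ν·Q^9.4·(…)^5.2 = 5.66×10^-26
D = 0.66·(5.25×10^-26 + 5.66×10^-26)^0.04 = 0.06623 m = 66.2 mm
Check: V = 1.86 m/s, Re = 5.23×10^4, f = 0.02339, h_f = 30.9 m ≈ 32.5 m ✓

D ≈ 66.2 mm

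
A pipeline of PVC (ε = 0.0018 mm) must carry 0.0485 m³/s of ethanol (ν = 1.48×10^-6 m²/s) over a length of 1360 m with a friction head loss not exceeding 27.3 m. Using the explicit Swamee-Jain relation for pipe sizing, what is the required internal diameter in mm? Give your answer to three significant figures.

Swamee-Jain (Type III): D = 0.66·[ε^1.25·(LQ²/(gh_f))^4.75 + ν·Q^9.4·(L/(gh_f))^5.2]^0.04
LQ²/(gh_f) = 0.01195; L/(gh_f) = 5.078
Term 1 = ε^1.25·(…)^4.75 = 4.85×10^-17; Term 2 = ν·Q^9.4·(…)^5.2 = 3.06×10^-15
D = 0.66·(4.85×10^-17 + 3.06×10^-15)^0.04 = 0.1735 m = 173 mm
Check: V = 2.05 m/s, Re = 2.41×10^5, f = 0.01510, h_f = 25.4 m ≈ 27.3 m ✓

D ≈ 173 mm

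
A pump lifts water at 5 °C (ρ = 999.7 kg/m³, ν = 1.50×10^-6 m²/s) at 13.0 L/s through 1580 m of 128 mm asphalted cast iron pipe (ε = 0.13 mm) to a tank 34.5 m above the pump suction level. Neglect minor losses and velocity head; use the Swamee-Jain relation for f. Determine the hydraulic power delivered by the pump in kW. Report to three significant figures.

V = 4Q/(πD²) = 1.010 m/s; Re = 8.62×10^4; ε/D = 0.00102; f = 0.02272
h_f = f(L/D)V²/2g = 14.59 m
Total head H = z + h_f = 34.5 + 14.59 = 49.09 m
P_hyd = ρgQH = 999.7·9.81·0.0130·49.09 = 6.259 kW

P_hyd ≈ 6.26 kW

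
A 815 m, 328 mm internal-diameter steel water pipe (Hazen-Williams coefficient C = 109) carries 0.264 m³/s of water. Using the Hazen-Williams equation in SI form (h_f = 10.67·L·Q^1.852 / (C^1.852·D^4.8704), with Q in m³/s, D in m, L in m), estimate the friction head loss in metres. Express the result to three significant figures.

h_f = 10.67·815·0.264^1.852 / (109^1.852·0.328^4.8704) = 28.36 m

h_f ≈ 28.4 m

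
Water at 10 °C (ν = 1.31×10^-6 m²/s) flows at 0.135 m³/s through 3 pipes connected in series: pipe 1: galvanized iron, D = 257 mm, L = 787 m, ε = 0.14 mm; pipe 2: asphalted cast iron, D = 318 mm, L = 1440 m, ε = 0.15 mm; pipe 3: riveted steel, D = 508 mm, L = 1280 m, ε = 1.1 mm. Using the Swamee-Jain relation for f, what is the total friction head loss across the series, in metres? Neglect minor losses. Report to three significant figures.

Pipe 1: V = 2.602 m/s, Re = 5.11×10^5, ε/D = 5.45×10^-4, f = 0.01803, h_1 = f(L/D)V²/2g = 19.06 m
Pipe 2: V = 1.700 m/s, Re = 4.13×10^5, ε/D = 4.72×10^-4, f = 0.01779, h_2 = f(L/D)V²/2g = 11.86 m
Pipe 3: V = 0.6661 m/s, Re = 2.58×10^5, ε/D = 0.00217, f = 0.02474, h_3 = f(L/D)V²/2g = 1.410 m
Series → Q common, losses add: H = Σh = 32.33 m

H ≈ 32.3 m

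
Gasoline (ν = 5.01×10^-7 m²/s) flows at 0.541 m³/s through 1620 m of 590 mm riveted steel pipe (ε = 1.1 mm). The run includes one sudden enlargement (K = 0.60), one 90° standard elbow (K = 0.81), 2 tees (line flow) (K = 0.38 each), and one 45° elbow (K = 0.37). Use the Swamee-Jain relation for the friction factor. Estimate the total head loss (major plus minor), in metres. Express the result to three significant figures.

H_L ≈ 13.2 m

V = 4Q/(πD²) = 1.979 m/s; V²/2g = 0.1996 m
Re = 2.33×10^6, ε/D = 0.00186 → f = 0.02312 (Swamee-Jain)
Major: h_f = f(L/D)·V²/2g = 0.02312·2746·0.1996 = 12.67 m
Minor: ΣK = 2.54; h_m = ΣK·V²/2g = 0.5069 m
Total H_L = 12.67 + 0.5069 = 13.17 m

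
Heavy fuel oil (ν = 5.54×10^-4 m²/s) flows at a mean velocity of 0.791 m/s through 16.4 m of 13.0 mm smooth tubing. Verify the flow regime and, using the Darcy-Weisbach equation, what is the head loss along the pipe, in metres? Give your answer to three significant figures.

h_f ≈ 139 m

Re = VD/ν = 0.791·0.01300/5.54×10^-4 = 18.6 → laminar (Re < 2300)
f = 64/Re = 3.448
h_f = f(L/D)V²/(2g) = 3.448·(16.4/0.01300)·0.791²/(2·9.81) = 138.7 m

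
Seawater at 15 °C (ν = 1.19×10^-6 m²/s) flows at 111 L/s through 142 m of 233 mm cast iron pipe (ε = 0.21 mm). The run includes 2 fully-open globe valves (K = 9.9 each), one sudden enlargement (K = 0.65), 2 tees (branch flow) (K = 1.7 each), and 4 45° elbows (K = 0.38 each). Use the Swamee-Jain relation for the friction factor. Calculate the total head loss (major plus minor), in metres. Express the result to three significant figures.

V = 4Q/(πD²) = 2.603 m/s; V²/2g = 0.3454 m
Re = 5.10×10^5, ε/D = 9.01×10^-4 → f = 0.01990 (Swamee-Jain)
Major: h_f = f(L/D)·V²/2g = 0.01990·609.4·0.3454 = 4.189 m
Minor: ΣK = 25.4; h_m = ΣK·V²/2g = 8.763 m
Total H_L = 4.189 + 8.763 = 12.95 m

H_L ≈ 13.0 m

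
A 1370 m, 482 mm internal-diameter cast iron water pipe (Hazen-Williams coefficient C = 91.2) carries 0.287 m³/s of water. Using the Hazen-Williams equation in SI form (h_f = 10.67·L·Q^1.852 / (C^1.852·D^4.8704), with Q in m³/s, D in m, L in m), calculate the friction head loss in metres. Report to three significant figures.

h_f = 10.67·1370·0.287^1.852 / (91.2^1.852·0.482^4.8704) = 11.88 m

h_f ≈ 11.9 m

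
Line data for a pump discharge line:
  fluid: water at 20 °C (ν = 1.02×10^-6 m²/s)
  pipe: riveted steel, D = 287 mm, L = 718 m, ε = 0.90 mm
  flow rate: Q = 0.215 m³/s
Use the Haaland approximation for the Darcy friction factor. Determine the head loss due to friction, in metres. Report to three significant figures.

h_f ≈ 37.6 m

V = 4Q/(πD²) = 4·0.215/(π·0.287²) = 3.323 m/s
Re = VD/ν = 3.323·0.287/1.02×10^-6 = 9.35×10^5 → turbulent
ε/D = 0.90/287 = 0.00314
Haaland: f = 0.02667
h_f = f(L/D)V²/(2g) = 0.02667·(718/0.287)·3.323²/(2·9.81) = 37.57 m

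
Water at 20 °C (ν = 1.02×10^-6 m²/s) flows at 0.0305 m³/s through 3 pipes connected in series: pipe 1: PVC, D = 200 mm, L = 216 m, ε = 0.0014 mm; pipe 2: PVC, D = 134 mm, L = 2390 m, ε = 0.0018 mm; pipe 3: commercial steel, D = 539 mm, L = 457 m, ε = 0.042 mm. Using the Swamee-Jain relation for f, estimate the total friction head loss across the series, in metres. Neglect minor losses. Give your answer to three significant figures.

H ≈ 63.2 m

Pipe 1: V = 0.9708 m/s, Re = 1.90×10^5, ε/D = 7.00×10^-6, f = 0.01575, h_1 = f(L/D)V²/2g = 0.8169 m
Pipe 2: V = 2.163 m/s, Re = 2.84×10^5, ε/D = 1.34×10^-5, f = 0.01467, h_2 = f(L/D)V²/2g = 62.39 m
Pipe 3: V = 0.1337 m/s, Re = 7.06×10^4, ε/D = 7.79×10^-5, f = 0.01962, h_3 = f(L/D)V²/2g = 0.01515 m
Series → Q common, losses add: H = Σh = 63.23 m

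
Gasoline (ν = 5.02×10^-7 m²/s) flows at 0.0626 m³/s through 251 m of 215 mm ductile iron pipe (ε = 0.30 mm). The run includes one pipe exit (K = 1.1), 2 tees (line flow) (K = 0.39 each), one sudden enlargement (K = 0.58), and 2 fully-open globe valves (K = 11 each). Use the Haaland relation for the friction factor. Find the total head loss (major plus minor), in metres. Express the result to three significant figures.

H_L ≈ 7.54 m

V = 4Q/(πD²) = 1.724 m/s; V²/2g = 0.1515 m
Re = 7.38×10^5, ε/D = 0.00140 → f = 0.02166 (Haaland)
Major: h_f = f(L/D)·V²/2g = 0.02166·1167·0.1515 = 3.831 m
Minor: ΣK = 24.5; h_m = ΣK·V²/2g = 3.707 m
Total H_L = 3.831 + 3.707 = 7.538 m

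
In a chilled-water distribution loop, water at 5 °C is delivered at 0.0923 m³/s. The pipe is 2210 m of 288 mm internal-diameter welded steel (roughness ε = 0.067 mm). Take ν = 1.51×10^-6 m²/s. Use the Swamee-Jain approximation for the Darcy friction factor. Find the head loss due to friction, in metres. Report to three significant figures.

h_f ≈ 13.2 m

V = 4Q/(πD²) = 4·0.0923/(π·0.288²) = 1.417 m/s
Re = VD/ν = 1.417·0.288/1.51×10^-6 = 2.70×10^5 → turbulent
ε/D = 0.067/288 = 2.33×10^-4
Swamee-Jain: f = 0.01675
h_f = f(L/D)V²/(2g) = 0.01675·(2210/0.288)·1.417²/(2·9.81) = 13.15 m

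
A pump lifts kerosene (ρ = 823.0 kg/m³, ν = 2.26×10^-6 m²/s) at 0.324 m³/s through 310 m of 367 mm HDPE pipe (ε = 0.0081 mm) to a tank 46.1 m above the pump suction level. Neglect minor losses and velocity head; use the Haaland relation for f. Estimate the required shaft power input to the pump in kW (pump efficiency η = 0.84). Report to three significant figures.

V = 4Q/(πD²) = 3.063 m/s; Re = 4.97×10^5; ε/D = 2.21×10^-5; f = 0.01334
h_f = f(L/D)V²/2g = 5.386 m
Total head H = z + h_f = 46.1 + 5.386 = 51.49 m
P_hyd = ρgQH = 823.0·9.81·0.324·51.49 = 134.7 kW
P_shaft = P_hyd/η = 134.7/0.84 = 160.3 kW

P_shaft ≈ 160 kW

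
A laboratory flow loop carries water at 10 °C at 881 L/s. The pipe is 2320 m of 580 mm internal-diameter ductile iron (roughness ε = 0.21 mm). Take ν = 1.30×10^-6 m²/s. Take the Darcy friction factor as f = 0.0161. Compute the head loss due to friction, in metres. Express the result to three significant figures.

h_f ≈ 36.5 m

V = 4Q/(πD²) = 4·0.881/(π·0.580²) = 3.334 m/s
h_f = f(L/D)V²/(2g) = 0.01610·(2320/0.580)·3.334²/(2·9.81) = 36.50 m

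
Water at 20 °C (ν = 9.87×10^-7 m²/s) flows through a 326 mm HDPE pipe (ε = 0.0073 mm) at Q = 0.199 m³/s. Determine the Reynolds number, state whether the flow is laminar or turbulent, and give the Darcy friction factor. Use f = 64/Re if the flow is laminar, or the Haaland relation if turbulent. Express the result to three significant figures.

V = 4Q/(πD²) = 2.384 m/s
Re = VD/ν = 2.384·0.326/9.87×10^-7 = 7.87×10^5
Re > 4000 → turbulent; ε/D = 2.24×10^-5
Haaland: f = 0.01243

Re ≈ 7.87×10^5; turbulent; f ≈ 0.0124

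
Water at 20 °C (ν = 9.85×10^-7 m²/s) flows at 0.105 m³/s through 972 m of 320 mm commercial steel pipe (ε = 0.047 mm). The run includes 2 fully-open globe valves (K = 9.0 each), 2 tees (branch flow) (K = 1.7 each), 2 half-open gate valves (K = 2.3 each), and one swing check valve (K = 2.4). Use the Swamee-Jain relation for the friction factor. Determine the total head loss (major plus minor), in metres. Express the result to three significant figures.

H_L ≈ 6.49 m

V = 4Q/(πD²) = 1.306 m/s; V²/2g = 0.08688 m
Re = 4.24×10^5, ε/D = 1.47×10^-4 → f = 0.01524 (Swamee-Jain)
Major: h_f = f(L/D)·V²/2g = 0.01524·3038·0.08688 = 4.022 m
Minor: ΣK = 28.4; h_m = ΣK·V²/2g = 2.467 m
Total H_L = 4.022 + 2.467 = 6.490 m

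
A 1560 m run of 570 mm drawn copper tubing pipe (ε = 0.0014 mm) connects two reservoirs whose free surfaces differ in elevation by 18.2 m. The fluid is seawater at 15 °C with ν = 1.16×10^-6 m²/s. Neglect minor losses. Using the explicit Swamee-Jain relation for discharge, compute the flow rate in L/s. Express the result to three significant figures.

Q ≈ 890 L/s

Swamee-Jain (Type II): Q = -0.965·√(gD⁵h_f/L)·ln[ε/(3.7D) + √(3.17ν²L/(gD³h_f))]
√(gD⁵h_f/L) = √(9.81·0.570⁵·18.2/1560) = 0.08298
ε/(3.7D) = 6.64×10^-7; √(3.17ν²L/(gD³h_f)) = 1.42×10^-5
Q = -0.965·0.08298·ln(1.485×10^-5) = 0.8903 m³/s
Check: V = 3.49 m/s, Re = 1.71×10^6, f = 0.01071, h_f = 18.2 m ≈ 18.2 m ✓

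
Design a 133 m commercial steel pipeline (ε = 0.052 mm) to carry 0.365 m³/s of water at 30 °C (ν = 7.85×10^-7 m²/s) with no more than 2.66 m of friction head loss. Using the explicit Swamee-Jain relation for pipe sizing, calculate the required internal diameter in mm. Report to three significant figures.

Swamee-Jain (Type III): D = 0.66·[ε^1.25·(LQ²/(gh_f))^4.75 + ν·Q^9.4·(L/(gh_f))^5.2]^0.04
LQ²/(gh_f) = 0.6790; L/(gh_f) = 5.097
Term 1 = ε^1.25·(…)^4.75 = 7.02×10^-7; Term 2 = ν·Q^9.4·(…)^5.2 = 2.87×10^-7
D = 0.66·(7.02×10^-7 + 2.87×10^-7)^0.04 = 0.3796 m = 380 mm
Check: V = 3.22 m/s, Re = 1.56×10^6, f = 0.01364, h_f = 2.53 m ≈ 2.66 m ✓

D ≈ 380 mm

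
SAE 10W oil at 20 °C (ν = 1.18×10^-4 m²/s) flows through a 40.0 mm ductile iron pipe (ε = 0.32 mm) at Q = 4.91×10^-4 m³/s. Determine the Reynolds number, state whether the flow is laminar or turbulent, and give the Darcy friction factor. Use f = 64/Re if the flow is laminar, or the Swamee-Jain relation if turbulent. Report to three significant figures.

V = 4Q/(πD²) = 0.3907 m/s
Re = VD/ν = 0.3907·0.0400/1.18×10^-4 = 132
Re < 2300 → laminar → f = 64/Re = 0.4832

Re ≈ 132; laminar; f = 64/Re ≈ 0.483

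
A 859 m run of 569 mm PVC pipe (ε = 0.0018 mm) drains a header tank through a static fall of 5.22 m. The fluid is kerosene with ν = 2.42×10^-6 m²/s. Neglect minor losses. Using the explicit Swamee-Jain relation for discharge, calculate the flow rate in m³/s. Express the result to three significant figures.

Q ≈ 0.580 m³/s

Swamee-Jain (Type II): Q = -0.965·√(gD⁵h_f/L)·ln[ε/(3.7D) + √(3.17ν²L/(gD³h_f))]
√(gD⁵h_f/L) = √(9.81·0.569⁵·5.22/859) = 0.05963
ε/(3.7D) = 8.55×10^-7; √(3.17ν²L/(gD³h_f)) = 4.11×10^-5
Q = -0.965·0.05963·ln(4.197×10^-5) = 0.5799 m³/s
Check: V = 2.28 m/s, Re = 5.36×10^5, f = 0.01298, h_f = 5.20 m ≈ 5.22 m ✓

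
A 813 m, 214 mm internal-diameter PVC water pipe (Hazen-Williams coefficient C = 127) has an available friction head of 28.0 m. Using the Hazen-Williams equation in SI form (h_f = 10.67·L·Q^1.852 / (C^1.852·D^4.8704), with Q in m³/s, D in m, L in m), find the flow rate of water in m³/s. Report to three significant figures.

Rearranging: Q = [h_f·C^1.852·D^4.8704 / (10.67·L)]^(1/1.852)
Q = [28.0·127^1.852·0.214^4.8704 / (10.67·813)]^0.540 = 0.09950 m³/s

Q ≈ 0.0995 m³/s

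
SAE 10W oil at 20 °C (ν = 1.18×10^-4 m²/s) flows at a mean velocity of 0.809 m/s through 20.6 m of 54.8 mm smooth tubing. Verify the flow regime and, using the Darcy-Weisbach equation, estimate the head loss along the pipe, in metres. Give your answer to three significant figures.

Re = VD/ν = 0.809·0.05480/1.18×10^-4 = 376 → laminar (Re < 2300)
f = 64/Re = 0.1703
h_f = f(L/D)V²/(2g) = 0.1703·(20.6/0.05480)·0.809²/(2·9.81) = 2.136 m

h_f ≈ 2.14 m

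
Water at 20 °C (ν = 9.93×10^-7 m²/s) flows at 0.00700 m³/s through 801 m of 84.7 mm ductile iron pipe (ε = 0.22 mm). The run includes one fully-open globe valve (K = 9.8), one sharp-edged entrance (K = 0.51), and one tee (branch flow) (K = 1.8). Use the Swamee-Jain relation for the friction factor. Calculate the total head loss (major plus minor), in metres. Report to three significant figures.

H_L ≈ 20.8 m

V = 4Q/(πD²) = 1.242 m/s; V²/2g = 0.07867 m
Re = 1.06×10^5, ε/D = 0.00260 → f = 0.02673 (Swamee-Jain)
Major: h_f = f(L/D)·V²/2g = 0.02673·9457·0.07867 = 19.88 m
Minor: ΣK = 12.1; h_m = ΣK·V²/2g = 0.9526 m
Total H_L = 19.88 + 0.9526 = 20.84 m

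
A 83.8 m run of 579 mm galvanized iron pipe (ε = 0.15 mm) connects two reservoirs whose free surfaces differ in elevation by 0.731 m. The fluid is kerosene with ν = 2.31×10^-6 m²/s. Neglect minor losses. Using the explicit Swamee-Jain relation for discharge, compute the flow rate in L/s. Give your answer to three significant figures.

Swamee-Jain (Type II): Q = -0.965·√(gD⁵h_f/L)·ln[ε/(3.7D) + √(3.17ν²L/(gD³h_f))]
√(gD⁵h_f/L) = √(9.81·0.579⁵·0.731/83.8) = 0.07462
ε/(3.7D) = 7.00×10^-5; √(3.17ν²L/(gD³h_f)) = 3.19×10^-5
Q = -0.965·0.07462·ln(1.019×10^-4) = 0.6619 m³/s
Check: V = 2.51 m/s, Re = 6.30×10^5, f = 0.01578, h_f = 0.736 m ≈ 0.731 m ✓

Q ≈ 662 L/s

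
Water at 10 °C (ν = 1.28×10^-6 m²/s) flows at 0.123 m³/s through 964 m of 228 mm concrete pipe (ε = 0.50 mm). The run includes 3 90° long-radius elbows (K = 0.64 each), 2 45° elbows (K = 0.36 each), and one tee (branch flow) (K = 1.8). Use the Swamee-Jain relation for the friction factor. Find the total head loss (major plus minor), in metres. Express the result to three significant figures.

H_L ≈ 49.8 m

V = 4Q/(πD²) = 3.013 m/s; V²/2g = 0.4626 m
Re = 5.37×10^5, ε/D = 0.00219 → f = 0.02443 (Swamee-Jain)
Major: h_f = f(L/D)·V²/2g = 0.02443·4228·0.4626 = 47.79 m
Minor: ΣK = 4.44; h_m = ΣK·V²/2g = 2.054 m
Total H_L = 47.79 + 2.054 = 49.84 m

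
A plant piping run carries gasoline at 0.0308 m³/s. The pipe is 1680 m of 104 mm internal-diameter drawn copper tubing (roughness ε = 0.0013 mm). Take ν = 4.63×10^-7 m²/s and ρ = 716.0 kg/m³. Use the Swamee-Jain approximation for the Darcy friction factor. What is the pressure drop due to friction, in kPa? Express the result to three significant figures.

V = 4Q/(πD²) = 4·0.0308/(π·0.104²) = 3.626 m/s
Re = VD/ν = 3.626·0.104/4.63×10^-7 = 8.14×10^5 → turbulent
ε/D = 0.0013/104 = 1.25×10^-5
Swamee-Jain: f = 0.01229
h_f = f(L/D)V²/(2g) = 0.01229·(1680/0.104)·3.626²/(2·9.81) = 133.0 m
Δp = ρg·h_f = 716.0·9.81·133.0 = 934.2 kPa

Δp ≈ 934 kPa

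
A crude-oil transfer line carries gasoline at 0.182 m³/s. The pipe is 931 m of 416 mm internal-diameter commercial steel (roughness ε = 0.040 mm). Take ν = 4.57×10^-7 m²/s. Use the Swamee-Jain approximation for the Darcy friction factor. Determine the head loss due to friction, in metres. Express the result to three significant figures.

V = 4Q/(πD²) = 4·0.182/(π·0.416²) = 1.339 m/s
Re = VD/ν = 1.339·0.416/4.57×10^-7 = 1.22×10^6 → turbulent
ε/D = 0.040/416 = 9.62×10^-5
Swamee-Jain: f = 0.01324
h_f = f(L/D)V²/(2g) = 0.01324·(931/0.416)·1.339²/(2·9.81) = 2.707 m

h_f ≈ 2.71 m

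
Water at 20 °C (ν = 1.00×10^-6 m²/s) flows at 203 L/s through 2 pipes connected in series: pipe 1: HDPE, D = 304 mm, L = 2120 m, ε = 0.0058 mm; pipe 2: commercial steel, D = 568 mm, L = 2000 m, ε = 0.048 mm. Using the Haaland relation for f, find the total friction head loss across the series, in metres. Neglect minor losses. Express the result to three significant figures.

H ≈ 35.6 m

Pipe 1: V = 2.797 m/s, Re = 8.50×10^5, ε/D = 1.91×10^-5, f = 0.01223, h_1 = f(L/D)V²/2g = 34.00 m
Pipe 2: V = 0.8011 m/s, Re = 4.55×10^5, ε/D = 8.45×10^-5, f = 0.01425, h_2 = f(L/D)V²/2g = 1.642 m
Series → Q common, losses add: H = Σh = 35.64 m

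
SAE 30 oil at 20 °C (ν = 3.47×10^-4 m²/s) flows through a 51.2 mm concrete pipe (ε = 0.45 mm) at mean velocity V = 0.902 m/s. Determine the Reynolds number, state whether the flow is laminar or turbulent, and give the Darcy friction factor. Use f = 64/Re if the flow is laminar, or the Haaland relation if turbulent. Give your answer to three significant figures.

Re ≈ 133; laminar; f = 64/Re ≈ 0.481

Re = VD/ν = 0.9020·0.0512/3.47×10^-4 = 133
Re < 2300 → laminar → f = 64/Re = 0.4809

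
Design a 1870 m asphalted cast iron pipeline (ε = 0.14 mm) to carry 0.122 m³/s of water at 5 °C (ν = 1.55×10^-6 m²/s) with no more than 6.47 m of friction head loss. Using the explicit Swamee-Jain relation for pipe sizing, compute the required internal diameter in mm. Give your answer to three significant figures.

D ≈ 369 mm

Swamee-Jain (Type III): D = 0.66·[ε^1.25·(LQ²/(gh_f))^4.75 + ν·Q^9.4·(L/(gh_f))^5.2]^0.04
LQ²/(gh_f) = 0.4385; L/(gh_f) = 29.46
Term 1 = ε^1.25·(…)^4.75 = 3.03×10^-7; Term 2 = ν·Q^9.4·(…)^5.2 = 1.75×10^-7
D = 0.66·(3.03×10^-7 + 1.75×10^-7)^0.04 = 0.3687 m = 369 mm
Check: V = 1.14 m/s, Re = 2.72×10^5, f = 0.01775, h_f = 5.99 m ≈ 6.47 m ✓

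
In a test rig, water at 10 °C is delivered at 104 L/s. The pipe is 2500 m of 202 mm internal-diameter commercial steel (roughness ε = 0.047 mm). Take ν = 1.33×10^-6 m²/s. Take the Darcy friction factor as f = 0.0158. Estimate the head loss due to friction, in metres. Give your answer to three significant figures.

V = 4Q/(πD²) = 4·0.104/(π·0.202²) = 3.245 m/s
h_f = f(L/D)V²/(2g) = 0.01580·(2500/0.202)·3.245²/(2·9.81) = 105.0 m

h_f ≈ 105 m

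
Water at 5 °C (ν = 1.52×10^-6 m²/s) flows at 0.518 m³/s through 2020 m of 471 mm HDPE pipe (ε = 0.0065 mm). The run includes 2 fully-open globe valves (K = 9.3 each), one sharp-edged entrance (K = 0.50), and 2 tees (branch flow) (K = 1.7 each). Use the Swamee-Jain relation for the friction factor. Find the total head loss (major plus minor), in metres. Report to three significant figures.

H_L ≈ 33.5 m

V = 4Q/(πD²) = 2.973 m/s; V²/2g = 0.4505 m
Re = 9.21×10^5, ε/D = 1.38×10^-5 → f = 0.01209 (Swamee-Jain)
Major: h_f = f(L/D)·V²/2g = 0.01209·4289·0.4505 = 23.35 m
Minor: ΣK = 22.5; h_m = ΣK·V²/2g = 10.14 m
Total H_L = 23.35 + 10.14 = 33.49 m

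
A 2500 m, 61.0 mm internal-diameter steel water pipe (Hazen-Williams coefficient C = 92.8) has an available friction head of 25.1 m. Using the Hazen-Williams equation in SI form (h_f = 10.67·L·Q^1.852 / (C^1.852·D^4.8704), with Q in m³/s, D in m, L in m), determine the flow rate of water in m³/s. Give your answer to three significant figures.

Q ≈ 0.00138 m³/s

Rearranging: Q = [h_f·C^1.852·D^4.8704 / (10.67·L)]^(1/1.852)
Q = [25.1·92.8^1.852·0.0610^4.8704 / (10.67·2500)]^0.540 = 0.001377 m³/s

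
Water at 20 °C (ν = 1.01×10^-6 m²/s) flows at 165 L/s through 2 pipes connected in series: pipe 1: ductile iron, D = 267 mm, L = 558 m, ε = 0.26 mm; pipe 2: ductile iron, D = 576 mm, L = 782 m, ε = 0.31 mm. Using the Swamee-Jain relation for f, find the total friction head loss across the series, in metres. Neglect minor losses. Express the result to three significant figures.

H ≈ 19.0 m

Pipe 1: V = 2.947 m/s, Re = 7.79×10^5, ε/D = 9.74×10^-4, f = 0.02001, h_1 = f(L/D)V²/2g = 18.51 m
Pipe 2: V = 0.6332 m/s, Re = 3.61×10^5, ε/D = 5.38×10^-4, f = 0.01833, h_2 = f(L/D)V²/2g = 0.5085 m
Series → Q common, losses add: H = Σh = 19.02 m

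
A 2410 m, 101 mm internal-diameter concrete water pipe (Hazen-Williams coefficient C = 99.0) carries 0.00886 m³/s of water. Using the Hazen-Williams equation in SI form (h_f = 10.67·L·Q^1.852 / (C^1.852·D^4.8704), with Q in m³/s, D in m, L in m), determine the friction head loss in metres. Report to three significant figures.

h_f = 10.67·2410·0.00886^1.852 / (99.0^1.852·0.101^4.8704) = 57.84 m

h_f ≈ 57.8 m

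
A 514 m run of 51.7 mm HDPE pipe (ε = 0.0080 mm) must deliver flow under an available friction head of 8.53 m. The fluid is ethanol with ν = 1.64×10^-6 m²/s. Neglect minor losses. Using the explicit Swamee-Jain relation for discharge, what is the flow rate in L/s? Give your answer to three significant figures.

Q ≈ 1.73 L/s

Swamee-Jain (Type II): Q = -0.965·√(gD⁵h_f/L)·ln[ε/(3.7D) + √(3.17ν²L/(gD³h_f))]
√(gD⁵h_f/L) = √(9.81·0.0517⁵·8.53/514) = 2.452×10^-4
ε/(3.7D) = 4.18×10^-5; √(3.17ν²L/(gD³h_f)) = 6.16×10^-4
Q = -0.965·2.452×10^-4·ln(6.574×10^-4) = 0.001734 m³/s
Check: V = 0.826 m/s, Re = 2.60×10^4, f = 0.02462, h_f = 8.51 m ≈ 8.53 m ✓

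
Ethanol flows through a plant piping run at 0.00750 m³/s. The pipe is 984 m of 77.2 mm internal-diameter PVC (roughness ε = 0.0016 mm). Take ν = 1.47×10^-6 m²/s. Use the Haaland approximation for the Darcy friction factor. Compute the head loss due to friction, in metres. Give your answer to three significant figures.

h_f ≈ 30.9 m

V = 4Q/(πD²) = 4·0.00750/(π·0.0772²) = 1.602 m/s
Re = VD/ν = 1.602·0.0772/1.47×10^-6 = 8.41×10^4 → turbulent
ε/D = 0.0016/77.2 = 2.07×10^-5
Haaland: f = 0.01856
h_f = f(L/D)V²/(2g) = 0.01856·(984/0.0772)·1.602²/(2·9.81) = 30.95 m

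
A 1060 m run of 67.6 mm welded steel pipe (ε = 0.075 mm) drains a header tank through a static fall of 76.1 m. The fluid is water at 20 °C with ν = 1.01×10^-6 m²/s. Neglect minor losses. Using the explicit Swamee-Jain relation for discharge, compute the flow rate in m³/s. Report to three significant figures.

Q ≈ 0.00748 m³/s

Swamee-Jain (Type II): Q = -0.965·√(gD⁵h_f/L)·ln[ε/(3.7D) + √(3.17ν²L/(gD³h_f))]
√(gD⁵h_f/L) = √(9.81·0.0676⁵·76.1/1060) = 9.971×10^-4
ε/(3.7D) = 3.00×10^-4; √(3.17ν²L/(gD³h_f)) = 1.22×10^-4
Q = -0.965·9.971×10^-4·ln(4.218×10^-4) = 0.007477 m³/s
Check: V = 2.08 m/s, Re = 1.39×10^5, f = 0.02212, h_f = 76.7 m ≈ 76.1 m ✓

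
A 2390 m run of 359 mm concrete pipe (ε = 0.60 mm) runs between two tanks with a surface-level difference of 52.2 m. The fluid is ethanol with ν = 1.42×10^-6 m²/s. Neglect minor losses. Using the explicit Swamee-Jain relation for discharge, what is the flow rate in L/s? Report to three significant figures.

Swamee-Jain (Type II): Q = -0.965·√(gD⁵h_f/L)·ln[ε/(3.7D) + √(3.17ν²L/(gD³h_f))]
√(gD⁵h_f/L) = √(9.81·0.359⁵·52.2/2390) = 0.03574
ε/(3.7D) = 4.52×10^-4; √(3.17ν²L/(gD³h_f)) = 2.54×10^-5
Q = -0.965·0.03574·ln(4.771×10^-4) = 0.2638 m³/s
Check: V = 2.61 m/s, Re = 6.59×10^5, f = 0.02276, h_f = 52.5 m ≈ 52.2 m ✓

Q ≈ 264 L/s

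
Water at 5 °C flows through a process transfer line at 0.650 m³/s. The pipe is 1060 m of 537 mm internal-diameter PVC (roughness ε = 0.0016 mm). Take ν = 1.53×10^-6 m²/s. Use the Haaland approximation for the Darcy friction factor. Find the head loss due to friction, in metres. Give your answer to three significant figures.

V = 4Q/(πD²) = 4·0.650/(π·0.537²) = 2.870 m/s
Re = VD/ν = 2.870·0.537/1.53×10^-6 = 1.01×10^6 → turbulent
ε/D = 0.0016/537 = 2.98×10^-6
Haaland: f = 0.01162
h_f = f(L/D)V²/(2g) = 0.01162·(1060/0.537)·2.870²/(2·9.81) = 9.630 m

h_f ≈ 9.63 m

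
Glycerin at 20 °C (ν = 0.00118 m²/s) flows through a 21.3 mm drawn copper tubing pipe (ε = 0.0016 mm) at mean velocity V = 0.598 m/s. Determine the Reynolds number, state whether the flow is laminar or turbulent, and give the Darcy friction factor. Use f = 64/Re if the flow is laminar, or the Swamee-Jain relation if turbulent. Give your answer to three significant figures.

Re = VD/ν = 0.5980·0.0213/0.00118 = 10.8
Re < 2300 → laminar → f = 64/Re = 5.929

Re ≈ 10.8; laminar; f = 64/Re ≈ 5.93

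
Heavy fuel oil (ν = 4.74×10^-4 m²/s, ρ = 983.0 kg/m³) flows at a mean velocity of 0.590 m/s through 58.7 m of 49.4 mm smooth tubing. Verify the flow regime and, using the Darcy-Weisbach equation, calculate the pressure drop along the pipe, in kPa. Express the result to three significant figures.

Re = VD/ν = 0.590·0.04940/4.74×10^-4 = 61.5 → laminar (Re < 2300)
f = 64/Re = 1.041
h_f = f(L/D)V²/(2g) = 1.041·(58.7/0.04940)·0.590²/(2·9.81) = 21.94 m
Δp = ρg·h_f = 983.0·9.81·21.94 = 211.6 kPa

Δp ≈ 212 kPa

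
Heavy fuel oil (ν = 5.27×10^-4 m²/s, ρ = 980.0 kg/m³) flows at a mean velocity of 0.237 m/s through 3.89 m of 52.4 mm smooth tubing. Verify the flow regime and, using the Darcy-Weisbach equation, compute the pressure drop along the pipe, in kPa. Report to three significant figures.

Re = VD/ν = 0.237·0.05240/5.27×10^-4 = 23.6 → laminar (Re < 2300)
f = 64/Re = 2.716
h_f = f(L/D)V²/(2g) = 2.716·(3.89/0.05240)·0.237²/(2·9.81) = 0.5772 m
Δp = ρg·h_f = 980.0·9.81·0.5772 = 5.549 kPa

Δp ≈ 5.55 kPa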